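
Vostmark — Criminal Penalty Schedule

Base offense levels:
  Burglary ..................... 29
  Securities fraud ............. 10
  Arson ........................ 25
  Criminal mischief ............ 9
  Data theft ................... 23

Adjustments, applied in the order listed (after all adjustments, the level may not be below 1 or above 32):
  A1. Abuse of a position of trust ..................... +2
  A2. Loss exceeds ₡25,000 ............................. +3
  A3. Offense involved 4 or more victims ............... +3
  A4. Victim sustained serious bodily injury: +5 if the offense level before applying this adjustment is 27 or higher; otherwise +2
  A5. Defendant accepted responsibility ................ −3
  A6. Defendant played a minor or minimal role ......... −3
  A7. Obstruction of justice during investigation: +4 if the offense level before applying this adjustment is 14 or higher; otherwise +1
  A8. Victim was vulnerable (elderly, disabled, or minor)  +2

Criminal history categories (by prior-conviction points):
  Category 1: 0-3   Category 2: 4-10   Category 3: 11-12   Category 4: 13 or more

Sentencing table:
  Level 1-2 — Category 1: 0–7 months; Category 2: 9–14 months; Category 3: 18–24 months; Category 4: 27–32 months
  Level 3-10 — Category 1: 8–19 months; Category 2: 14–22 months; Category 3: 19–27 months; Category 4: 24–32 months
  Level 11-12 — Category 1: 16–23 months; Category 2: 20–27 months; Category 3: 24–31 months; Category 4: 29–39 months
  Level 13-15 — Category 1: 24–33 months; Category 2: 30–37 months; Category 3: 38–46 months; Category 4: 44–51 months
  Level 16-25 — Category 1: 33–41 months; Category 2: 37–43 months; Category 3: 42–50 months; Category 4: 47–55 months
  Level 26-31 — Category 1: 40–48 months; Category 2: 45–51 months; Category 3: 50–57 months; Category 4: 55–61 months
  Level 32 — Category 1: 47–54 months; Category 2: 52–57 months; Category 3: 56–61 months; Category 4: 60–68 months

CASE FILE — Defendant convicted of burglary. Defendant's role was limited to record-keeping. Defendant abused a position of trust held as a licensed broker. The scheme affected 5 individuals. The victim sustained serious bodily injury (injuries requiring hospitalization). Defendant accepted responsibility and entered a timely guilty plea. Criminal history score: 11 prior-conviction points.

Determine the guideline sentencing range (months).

56-61 months

Base offense level for burglary: 29.
A1 applies: 29 + 2 = 31.
A3 applies: 31 + 3 = 34.
A4 applies (level before this adjustment is 34 ≥ 27, so +5): 34 + 5 = 39.
A5 applies: 39 − 3 = 36.
A6 applies: 36 − 3 = 33.
A7 does not apply.
A8 does not apply.
Level 33 exceeds the maximum of 32; capped at 32.
Final offense level: 32.
Criminal history: 11 prior points → Category 3 (11-12).
Level 32 falls in the 32 band.
Grid: Level 32 × Category 3 = 56-61 months.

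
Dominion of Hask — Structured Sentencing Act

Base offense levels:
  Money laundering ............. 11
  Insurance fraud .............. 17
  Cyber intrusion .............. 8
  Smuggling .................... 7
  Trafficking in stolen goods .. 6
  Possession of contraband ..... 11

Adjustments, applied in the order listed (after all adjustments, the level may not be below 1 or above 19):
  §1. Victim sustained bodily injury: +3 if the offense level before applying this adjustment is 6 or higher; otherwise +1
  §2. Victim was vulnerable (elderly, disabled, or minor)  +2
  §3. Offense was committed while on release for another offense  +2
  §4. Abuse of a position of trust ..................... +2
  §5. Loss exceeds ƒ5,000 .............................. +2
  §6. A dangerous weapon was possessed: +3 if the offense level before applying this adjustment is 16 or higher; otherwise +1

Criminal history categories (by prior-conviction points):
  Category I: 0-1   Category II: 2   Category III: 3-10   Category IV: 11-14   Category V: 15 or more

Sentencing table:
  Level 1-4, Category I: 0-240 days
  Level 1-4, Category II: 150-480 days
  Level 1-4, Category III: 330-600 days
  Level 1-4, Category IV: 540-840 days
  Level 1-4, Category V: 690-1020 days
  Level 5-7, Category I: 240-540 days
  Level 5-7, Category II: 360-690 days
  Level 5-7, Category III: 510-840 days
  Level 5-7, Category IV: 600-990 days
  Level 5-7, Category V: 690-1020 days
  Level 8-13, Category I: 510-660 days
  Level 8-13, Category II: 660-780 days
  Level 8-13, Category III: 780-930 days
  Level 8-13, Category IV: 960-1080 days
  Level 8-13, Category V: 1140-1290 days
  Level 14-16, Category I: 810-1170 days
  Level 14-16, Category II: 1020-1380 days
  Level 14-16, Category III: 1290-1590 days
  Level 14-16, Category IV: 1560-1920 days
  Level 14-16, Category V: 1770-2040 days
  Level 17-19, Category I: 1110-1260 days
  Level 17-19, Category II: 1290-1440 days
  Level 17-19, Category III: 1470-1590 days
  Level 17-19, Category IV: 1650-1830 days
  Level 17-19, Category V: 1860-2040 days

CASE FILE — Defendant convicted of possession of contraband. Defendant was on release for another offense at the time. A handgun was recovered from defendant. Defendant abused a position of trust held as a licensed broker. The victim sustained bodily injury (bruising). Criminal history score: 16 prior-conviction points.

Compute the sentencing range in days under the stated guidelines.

1860-2040 days

Base offense level for possession of contraband: 11.
§1 applies (level before this adjustment is 11 ≥ 6, so +3): 11 + 3 = 14.
§3 applies: 14 + 2 = 16.
§4 applies: 16 + 2 = 18.
§5 does not apply.
§6 applies (level before this adjustment is 18 ≥ 16, so +3): 18 + 3 = 21.
Level 21 exceeds the maximum of 19; capped at 19.
Final offense level: 19.
Criminal history: 16 prior points → Category V (15+).
Level 19 falls in the 17-19 band.
Grid: Level 17-19 × Category V = 1860-2040 days.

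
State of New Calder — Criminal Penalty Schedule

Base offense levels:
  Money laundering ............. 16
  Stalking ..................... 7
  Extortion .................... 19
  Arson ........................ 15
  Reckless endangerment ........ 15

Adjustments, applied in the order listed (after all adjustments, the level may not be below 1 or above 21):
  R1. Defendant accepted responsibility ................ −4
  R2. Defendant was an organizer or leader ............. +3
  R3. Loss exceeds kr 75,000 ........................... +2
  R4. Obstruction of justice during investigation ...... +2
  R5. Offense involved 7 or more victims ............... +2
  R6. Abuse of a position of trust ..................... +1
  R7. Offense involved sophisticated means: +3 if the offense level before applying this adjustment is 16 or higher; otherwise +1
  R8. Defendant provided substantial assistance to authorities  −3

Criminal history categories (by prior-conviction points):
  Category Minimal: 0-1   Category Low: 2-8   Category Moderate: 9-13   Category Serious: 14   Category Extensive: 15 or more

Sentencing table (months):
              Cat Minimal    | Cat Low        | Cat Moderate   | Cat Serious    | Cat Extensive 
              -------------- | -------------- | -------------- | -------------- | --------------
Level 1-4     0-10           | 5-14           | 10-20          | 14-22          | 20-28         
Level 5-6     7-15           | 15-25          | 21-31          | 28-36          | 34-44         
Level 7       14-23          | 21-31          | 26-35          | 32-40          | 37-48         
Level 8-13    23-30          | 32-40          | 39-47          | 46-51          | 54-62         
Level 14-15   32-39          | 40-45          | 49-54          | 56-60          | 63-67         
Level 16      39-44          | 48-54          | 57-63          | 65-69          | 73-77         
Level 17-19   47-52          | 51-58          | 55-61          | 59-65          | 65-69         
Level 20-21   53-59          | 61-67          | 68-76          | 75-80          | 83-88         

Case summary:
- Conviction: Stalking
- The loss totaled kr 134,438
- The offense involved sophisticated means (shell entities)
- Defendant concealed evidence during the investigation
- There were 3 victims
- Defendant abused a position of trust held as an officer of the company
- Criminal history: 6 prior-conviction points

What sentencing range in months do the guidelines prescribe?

32-40 months

Base offense level for stalking: 7.
R2 does not apply.
R3 applies: 7 + 2 = 9.
R4 applies: 9 + 2 = 11.
R6 applies: 11 + 1 = 12.
R7 applies (level before this adjustment is 12 < 16, so +1): 12 + 1 = 13.
R8 does not apply.
Final offense level: 13.
Criminal history: 6 prior points → Category Low (2-8).
Level 13 falls in the 8-13 band.
Grid: Level 8-13 × Category Low = 32-40 months.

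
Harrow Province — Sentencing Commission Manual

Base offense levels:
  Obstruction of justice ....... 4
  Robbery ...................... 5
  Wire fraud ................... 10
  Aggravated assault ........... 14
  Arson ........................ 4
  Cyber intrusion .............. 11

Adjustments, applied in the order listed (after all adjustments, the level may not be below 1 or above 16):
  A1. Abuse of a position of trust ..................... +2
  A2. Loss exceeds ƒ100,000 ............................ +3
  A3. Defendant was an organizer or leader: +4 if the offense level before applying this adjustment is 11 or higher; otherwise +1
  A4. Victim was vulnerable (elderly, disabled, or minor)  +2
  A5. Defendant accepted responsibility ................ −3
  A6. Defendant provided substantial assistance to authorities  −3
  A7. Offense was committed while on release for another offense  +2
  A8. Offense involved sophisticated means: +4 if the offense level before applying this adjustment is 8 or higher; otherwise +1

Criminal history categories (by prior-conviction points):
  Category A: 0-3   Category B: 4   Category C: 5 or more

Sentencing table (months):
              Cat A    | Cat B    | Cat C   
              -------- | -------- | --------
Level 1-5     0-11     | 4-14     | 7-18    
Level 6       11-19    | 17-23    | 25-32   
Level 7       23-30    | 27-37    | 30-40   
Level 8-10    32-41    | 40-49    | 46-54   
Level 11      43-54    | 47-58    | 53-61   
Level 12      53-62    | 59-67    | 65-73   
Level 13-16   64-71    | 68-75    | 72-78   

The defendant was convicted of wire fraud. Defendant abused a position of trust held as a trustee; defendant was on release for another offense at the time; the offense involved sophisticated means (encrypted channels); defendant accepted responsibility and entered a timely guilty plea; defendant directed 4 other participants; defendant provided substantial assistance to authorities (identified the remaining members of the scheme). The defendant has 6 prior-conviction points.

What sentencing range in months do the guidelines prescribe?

72-78 months

Base offense level for wire fraud: 10.
A1 applies: 10 + 2 = 12.
A2 does not apply.
A3 applies (level before this adjustment is 12 ≥ 11, so +4): 12 + 4 = 16.
A4 does not apply.
A5 applies: 16 − 3 = 13.
A6 applies: 13 − 3 = 10.
A7 applies: 10 + 2 = 12.
A8 applies (level before this adjustment is 12 ≥ 8, so +4): 12 + 4 = 16.
Final offense level: 16.
Criminal history: 6 prior points → Category C (5+).
Level 16 falls in the 13-16 band.
Grid: Level 13-16 × Category C = 72-78 months.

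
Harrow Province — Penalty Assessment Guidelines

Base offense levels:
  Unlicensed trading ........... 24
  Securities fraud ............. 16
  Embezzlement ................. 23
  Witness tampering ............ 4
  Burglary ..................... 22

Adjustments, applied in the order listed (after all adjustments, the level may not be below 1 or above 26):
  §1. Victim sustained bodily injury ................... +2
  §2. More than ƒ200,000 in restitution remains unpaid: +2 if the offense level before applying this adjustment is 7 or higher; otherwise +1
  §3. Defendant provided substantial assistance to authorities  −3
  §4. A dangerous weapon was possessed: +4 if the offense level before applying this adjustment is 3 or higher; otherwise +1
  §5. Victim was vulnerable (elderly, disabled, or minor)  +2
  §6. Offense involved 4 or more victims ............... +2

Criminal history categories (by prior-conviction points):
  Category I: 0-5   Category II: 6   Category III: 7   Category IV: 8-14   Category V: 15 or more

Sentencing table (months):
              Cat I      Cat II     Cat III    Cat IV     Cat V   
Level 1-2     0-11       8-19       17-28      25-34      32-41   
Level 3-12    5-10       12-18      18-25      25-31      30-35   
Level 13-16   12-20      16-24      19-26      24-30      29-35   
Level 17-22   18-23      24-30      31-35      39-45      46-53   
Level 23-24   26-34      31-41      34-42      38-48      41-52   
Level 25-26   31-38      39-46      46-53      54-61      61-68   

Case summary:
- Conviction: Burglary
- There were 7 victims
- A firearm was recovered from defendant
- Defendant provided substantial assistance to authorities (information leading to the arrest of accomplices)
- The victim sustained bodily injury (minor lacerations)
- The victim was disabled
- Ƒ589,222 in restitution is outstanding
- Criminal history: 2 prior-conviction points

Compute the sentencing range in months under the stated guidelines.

Base offense level for burglary: 22.
§1 applies: 22 + 2 = 24.
§2 applies (level before this adjustment is 24 ≥ 7, so +2): 24 + 2 = 26.
§3 applies: 26 − 3 = 23.
§4 applies (level before this adjustment is 23 ≥ 3, so +4): 23 + 4 = 27.
§5 applies: 27 + 2 = 29.
§6 applies: 29 + 2 = 31.
Level 31 exceeds the maximum of 26; capped at 26.
Final offense level: 26.
Criminal history: 2 prior points → Category I (0-5).
Level 26 falls in the 25-26 band.
Grid: Level 25-26 × Category I = 31-38 months.

31-38 months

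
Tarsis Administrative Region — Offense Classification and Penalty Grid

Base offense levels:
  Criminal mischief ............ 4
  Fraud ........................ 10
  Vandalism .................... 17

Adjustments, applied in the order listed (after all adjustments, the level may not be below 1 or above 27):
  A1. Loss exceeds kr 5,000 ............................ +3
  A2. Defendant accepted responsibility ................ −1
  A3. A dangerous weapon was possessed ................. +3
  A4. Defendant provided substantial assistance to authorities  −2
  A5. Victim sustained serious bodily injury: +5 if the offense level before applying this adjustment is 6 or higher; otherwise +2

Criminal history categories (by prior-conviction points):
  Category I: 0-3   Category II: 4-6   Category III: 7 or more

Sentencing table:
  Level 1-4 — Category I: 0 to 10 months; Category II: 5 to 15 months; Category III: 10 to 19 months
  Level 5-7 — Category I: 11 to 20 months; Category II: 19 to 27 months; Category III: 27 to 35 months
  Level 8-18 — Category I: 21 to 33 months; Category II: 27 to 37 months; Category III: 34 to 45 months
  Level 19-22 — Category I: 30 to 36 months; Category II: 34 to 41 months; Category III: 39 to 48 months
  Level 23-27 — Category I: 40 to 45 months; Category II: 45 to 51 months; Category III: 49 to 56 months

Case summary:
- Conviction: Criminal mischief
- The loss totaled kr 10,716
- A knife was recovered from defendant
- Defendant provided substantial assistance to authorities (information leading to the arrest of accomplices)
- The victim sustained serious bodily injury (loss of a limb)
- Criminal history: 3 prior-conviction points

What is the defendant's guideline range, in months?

Base offense level for criminal mischief: 4.
A1 applies: 4 + 3 = 7.
A3 applies: 7 + 3 = 10.
A4 applies: 10 − 2 = 8.
A5 applies (level before this adjustment is 8 ≥ 6, so +5): 8 + 5 = 13.
Final offense level: 13.
Criminal history: 3 prior points → Category I (0-3).
Level 13 falls in the 8-18 band.
Grid: Level 8-18 × Category I = 21-33 months.

21-33 months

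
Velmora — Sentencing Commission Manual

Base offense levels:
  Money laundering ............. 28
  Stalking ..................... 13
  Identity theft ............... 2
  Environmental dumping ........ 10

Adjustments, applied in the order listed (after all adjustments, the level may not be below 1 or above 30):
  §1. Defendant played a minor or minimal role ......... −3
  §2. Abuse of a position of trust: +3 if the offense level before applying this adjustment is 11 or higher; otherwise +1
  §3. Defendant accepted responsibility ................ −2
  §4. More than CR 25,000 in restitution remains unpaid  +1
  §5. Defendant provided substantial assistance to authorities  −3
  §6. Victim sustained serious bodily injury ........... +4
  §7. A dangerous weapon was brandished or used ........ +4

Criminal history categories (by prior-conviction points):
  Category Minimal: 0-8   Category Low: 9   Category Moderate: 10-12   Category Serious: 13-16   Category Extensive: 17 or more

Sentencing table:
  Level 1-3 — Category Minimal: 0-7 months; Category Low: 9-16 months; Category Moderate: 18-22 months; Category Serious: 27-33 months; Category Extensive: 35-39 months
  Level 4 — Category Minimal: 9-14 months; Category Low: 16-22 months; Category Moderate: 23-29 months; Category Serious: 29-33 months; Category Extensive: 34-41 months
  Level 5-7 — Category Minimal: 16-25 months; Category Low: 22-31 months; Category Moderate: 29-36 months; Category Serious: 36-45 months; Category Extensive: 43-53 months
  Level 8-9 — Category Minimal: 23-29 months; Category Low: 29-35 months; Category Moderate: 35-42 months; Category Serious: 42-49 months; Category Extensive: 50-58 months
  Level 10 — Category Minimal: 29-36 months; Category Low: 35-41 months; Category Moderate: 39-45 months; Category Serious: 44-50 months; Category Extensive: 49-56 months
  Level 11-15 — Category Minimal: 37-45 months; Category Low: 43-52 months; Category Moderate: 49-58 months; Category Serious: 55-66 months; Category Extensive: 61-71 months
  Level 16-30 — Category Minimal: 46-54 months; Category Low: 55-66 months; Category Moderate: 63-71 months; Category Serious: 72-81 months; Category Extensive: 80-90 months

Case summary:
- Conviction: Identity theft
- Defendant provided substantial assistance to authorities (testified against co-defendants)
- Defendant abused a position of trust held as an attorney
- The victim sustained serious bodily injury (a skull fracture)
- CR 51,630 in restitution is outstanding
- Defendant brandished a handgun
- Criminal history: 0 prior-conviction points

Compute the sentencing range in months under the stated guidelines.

23-29 months

Base offense level for identity theft: 2.
§2 applies (level before this adjustment is 2 < 11, so +1): 2 + 1 = 3.
§4 applies: 3 + 1 = 4.
§5 applies: 4 − 3 = 1.
§6 applies: 1 + 4 = 5.
§7 applies: 5 + 4 = 9.
Final offense level: 9.
Criminal history: 0 prior points → Category Minimal (0-8).
Level 9 falls in the 8-9 band.
Grid: Level 8-9 × Category Minimal = 23-29 months.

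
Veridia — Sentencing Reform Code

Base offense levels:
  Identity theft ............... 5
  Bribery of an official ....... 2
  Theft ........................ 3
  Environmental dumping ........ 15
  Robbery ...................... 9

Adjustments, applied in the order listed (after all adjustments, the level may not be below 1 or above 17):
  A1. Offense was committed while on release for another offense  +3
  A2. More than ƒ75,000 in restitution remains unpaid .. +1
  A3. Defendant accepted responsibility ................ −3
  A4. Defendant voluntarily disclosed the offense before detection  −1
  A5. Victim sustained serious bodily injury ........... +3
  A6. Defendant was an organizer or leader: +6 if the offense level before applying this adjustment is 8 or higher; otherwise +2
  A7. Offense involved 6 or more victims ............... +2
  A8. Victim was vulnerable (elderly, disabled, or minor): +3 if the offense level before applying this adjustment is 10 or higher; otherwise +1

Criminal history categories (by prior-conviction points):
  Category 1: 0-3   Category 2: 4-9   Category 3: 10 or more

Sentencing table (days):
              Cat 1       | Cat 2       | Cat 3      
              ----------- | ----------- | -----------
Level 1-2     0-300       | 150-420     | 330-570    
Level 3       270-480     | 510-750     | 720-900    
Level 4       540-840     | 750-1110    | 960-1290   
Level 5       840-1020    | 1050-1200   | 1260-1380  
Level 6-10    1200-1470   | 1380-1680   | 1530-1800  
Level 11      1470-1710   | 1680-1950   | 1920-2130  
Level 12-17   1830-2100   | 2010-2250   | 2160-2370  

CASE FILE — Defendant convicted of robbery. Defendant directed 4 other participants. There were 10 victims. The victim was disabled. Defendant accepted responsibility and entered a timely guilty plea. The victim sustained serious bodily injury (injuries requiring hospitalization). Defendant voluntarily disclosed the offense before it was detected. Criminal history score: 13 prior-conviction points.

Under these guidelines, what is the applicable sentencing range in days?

2160-2370 days

Base offense level for robbery: 9.
A1 does not apply.
A3 applies: 9 − 3 = 6.
A4 applies: 6 − 1 = 5.
A5 applies: 5 + 3 = 8.
A6 applies (level before this adjustment is 8 ≥ 8, so +6): 8 + 6 = 14.
A7 applies: 14 + 2 = 16.
A8 applies (level before this adjustment is 16 ≥ 10, so +3): 16 + 3 = 19.
Level 19 exceeds the maximum of 17; capped at 17.
Final offense level: 17.
Criminal history: 13 prior points → Category 3 (10+).
Level 17 falls in the 12-17 band.
Grid: Level 12-17 × Category 3 = 2160-2370 days.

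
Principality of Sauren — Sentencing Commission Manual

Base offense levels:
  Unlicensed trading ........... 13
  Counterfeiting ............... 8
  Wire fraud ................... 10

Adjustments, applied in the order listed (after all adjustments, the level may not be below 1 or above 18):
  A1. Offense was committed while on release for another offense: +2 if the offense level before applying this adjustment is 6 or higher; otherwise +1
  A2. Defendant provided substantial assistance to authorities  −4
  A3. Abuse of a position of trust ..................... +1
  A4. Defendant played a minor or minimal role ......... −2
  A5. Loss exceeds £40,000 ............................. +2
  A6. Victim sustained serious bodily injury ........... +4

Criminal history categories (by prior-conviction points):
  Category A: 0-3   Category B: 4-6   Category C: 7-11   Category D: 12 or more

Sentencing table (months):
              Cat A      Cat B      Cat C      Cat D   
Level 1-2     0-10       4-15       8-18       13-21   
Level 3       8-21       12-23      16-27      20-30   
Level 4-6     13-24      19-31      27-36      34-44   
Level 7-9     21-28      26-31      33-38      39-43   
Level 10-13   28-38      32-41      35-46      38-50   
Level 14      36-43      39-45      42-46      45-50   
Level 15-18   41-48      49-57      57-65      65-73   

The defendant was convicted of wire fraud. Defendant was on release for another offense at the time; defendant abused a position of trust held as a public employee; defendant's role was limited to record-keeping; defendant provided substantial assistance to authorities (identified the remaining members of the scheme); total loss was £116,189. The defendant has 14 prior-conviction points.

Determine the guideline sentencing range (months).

Base offense level for wire fraud: 10.
A1 applies (level before this adjustment is 10 ≥ 6, so +2): 10 + 2 = 12.
A2 applies: 12 − 4 = 8.
A3 applies: 8 + 1 = 9.
A4 applies: 9 − 2 = 7.
A5 applies: 7 + 2 = 9.
Final offense level: 9.
Criminal history: 14 prior points → Category D (12+).
Level 9 falls in the 7-9 band.
Grid: Level 7-9 × Category D = 39-43 months.

39-43 months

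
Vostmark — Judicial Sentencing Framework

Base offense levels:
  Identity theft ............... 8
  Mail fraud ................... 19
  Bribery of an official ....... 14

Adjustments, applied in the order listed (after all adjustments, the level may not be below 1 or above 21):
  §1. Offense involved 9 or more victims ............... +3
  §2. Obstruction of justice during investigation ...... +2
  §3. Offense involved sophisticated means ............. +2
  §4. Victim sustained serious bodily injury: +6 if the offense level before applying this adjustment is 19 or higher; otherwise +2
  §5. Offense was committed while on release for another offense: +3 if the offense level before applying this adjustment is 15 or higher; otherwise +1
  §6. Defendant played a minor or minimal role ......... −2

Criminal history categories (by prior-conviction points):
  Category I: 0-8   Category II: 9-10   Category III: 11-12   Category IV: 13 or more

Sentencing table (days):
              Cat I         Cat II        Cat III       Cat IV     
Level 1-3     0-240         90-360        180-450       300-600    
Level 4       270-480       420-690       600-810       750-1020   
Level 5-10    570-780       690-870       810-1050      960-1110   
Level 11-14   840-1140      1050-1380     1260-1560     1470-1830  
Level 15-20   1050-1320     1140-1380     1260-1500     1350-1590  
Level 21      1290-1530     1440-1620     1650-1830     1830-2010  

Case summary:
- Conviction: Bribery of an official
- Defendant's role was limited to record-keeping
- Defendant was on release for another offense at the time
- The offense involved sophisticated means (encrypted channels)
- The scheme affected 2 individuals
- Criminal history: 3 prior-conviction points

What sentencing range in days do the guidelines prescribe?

Base offense level for bribery of an official: 14.
§1 does not apply.
§3 applies: 14 + 2 = 16.
§5 applies (level before this adjustment is 16 ≥ 15, so +3): 16 + 3 = 19.
§6 applies: 19 − 2 = 17.
Final offense level: 17.
Criminal history: 3 prior points → Category I (0-8).
Level 17 falls in the 15-20 band.
Grid: Level 15-20 × Category I = 1050-1320 days.

1050-1320 days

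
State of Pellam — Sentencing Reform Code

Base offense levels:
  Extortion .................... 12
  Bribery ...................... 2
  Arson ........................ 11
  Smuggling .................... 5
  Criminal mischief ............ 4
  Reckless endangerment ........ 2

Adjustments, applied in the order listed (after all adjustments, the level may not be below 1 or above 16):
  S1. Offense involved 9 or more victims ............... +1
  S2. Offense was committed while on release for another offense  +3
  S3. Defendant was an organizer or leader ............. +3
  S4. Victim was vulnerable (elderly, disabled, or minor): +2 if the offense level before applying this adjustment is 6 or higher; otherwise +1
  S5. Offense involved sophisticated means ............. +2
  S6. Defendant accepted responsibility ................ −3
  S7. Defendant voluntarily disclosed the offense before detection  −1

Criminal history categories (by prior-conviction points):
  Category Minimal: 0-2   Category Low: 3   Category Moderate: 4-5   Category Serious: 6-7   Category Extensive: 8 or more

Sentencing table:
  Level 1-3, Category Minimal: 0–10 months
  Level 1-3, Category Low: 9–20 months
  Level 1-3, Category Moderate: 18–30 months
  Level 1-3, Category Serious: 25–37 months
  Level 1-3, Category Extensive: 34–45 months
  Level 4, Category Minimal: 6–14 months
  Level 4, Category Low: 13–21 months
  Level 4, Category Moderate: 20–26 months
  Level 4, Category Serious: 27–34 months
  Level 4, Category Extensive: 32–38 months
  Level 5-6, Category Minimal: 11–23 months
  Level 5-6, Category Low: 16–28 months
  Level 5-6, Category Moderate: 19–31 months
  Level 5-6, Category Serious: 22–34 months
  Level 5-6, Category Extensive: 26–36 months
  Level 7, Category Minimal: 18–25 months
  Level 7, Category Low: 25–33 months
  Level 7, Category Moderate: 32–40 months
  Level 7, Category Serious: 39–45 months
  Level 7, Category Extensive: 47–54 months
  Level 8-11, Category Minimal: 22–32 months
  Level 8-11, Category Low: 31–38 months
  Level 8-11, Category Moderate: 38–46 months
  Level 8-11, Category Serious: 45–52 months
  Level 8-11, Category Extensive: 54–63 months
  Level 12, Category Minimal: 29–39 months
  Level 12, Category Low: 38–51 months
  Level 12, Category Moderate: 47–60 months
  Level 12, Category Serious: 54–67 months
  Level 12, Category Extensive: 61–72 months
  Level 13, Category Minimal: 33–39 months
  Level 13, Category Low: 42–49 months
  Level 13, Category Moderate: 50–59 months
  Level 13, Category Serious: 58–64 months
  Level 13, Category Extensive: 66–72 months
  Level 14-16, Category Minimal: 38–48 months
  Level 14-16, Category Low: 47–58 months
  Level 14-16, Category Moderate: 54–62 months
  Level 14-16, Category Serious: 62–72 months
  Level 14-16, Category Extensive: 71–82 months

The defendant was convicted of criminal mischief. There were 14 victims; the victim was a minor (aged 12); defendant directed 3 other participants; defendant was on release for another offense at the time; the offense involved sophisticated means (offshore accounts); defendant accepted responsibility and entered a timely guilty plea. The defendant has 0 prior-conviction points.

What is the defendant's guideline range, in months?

Base offense level for criminal mischief: 4.
S1 applies: 4 + 1 = 5.
S2 applies: 5 + 3 = 8.
S3 applies: 8 + 3 = 11.
S4 applies (level before this adjustment is 11 ≥ 6, so +2): 11 + 2 = 13.
S5 applies: 13 + 2 = 15.
S6 applies: 15 − 3 = 12.
Final offense level: 12.
Criminal history: 0 prior points → Category Minimal (0-2).
Level 12 falls in the 12 band.
Grid: Level 12 × Category Minimal = 29-39 months.

29-39 months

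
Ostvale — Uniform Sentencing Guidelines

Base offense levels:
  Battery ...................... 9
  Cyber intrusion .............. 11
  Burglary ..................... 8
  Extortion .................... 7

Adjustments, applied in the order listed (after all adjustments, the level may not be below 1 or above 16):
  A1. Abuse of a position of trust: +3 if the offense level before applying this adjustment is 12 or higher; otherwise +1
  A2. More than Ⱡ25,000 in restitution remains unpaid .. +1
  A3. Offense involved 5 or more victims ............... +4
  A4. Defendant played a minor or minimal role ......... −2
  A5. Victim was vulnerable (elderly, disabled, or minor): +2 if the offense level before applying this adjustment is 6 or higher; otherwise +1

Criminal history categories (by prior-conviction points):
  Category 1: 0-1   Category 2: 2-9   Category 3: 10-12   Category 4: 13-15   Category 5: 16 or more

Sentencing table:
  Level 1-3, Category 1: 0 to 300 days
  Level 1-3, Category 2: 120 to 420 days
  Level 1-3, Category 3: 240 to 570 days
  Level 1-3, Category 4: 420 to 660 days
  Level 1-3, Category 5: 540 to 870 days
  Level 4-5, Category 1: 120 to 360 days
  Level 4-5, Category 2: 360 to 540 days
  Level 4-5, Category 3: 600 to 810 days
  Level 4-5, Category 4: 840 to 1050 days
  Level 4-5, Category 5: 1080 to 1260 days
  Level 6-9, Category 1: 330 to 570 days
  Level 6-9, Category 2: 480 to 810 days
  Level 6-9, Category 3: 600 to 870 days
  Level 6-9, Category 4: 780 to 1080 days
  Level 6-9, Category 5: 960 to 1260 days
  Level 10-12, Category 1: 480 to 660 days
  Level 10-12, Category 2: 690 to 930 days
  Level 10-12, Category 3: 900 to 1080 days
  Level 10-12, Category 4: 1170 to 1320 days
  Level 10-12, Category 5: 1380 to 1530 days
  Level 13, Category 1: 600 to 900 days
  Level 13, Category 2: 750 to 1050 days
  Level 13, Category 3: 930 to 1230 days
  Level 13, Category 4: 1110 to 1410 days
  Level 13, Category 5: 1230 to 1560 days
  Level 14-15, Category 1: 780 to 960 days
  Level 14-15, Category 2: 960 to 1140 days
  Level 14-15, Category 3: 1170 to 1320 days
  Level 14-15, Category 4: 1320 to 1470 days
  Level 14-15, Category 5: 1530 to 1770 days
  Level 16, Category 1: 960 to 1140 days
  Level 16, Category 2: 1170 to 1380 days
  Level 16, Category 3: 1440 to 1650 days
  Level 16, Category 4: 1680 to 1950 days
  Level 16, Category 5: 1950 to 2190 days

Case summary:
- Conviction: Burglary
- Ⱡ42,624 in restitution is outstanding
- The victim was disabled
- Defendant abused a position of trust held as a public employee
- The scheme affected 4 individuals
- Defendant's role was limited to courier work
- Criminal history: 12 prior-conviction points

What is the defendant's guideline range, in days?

Base offense level for burglary: 8.
A1 applies (level before this adjustment is 8 < 12, so +1): 8 + 1 = 9.
A2 applies: 9 + 1 = 10.
A3 does not apply.
A4 applies: 10 − 2 = 8.
A5 applies (level before this adjustment is 8 ≥ 6, so +2): 8 + 2 = 10.
Final offense level: 10.
Criminal history: 12 prior points → Category 3 (10-12).
Level 10 falls in the 10-12 band.
Grid: Level 10-12 × Category 3 = 900-1080 days.

900-1080 days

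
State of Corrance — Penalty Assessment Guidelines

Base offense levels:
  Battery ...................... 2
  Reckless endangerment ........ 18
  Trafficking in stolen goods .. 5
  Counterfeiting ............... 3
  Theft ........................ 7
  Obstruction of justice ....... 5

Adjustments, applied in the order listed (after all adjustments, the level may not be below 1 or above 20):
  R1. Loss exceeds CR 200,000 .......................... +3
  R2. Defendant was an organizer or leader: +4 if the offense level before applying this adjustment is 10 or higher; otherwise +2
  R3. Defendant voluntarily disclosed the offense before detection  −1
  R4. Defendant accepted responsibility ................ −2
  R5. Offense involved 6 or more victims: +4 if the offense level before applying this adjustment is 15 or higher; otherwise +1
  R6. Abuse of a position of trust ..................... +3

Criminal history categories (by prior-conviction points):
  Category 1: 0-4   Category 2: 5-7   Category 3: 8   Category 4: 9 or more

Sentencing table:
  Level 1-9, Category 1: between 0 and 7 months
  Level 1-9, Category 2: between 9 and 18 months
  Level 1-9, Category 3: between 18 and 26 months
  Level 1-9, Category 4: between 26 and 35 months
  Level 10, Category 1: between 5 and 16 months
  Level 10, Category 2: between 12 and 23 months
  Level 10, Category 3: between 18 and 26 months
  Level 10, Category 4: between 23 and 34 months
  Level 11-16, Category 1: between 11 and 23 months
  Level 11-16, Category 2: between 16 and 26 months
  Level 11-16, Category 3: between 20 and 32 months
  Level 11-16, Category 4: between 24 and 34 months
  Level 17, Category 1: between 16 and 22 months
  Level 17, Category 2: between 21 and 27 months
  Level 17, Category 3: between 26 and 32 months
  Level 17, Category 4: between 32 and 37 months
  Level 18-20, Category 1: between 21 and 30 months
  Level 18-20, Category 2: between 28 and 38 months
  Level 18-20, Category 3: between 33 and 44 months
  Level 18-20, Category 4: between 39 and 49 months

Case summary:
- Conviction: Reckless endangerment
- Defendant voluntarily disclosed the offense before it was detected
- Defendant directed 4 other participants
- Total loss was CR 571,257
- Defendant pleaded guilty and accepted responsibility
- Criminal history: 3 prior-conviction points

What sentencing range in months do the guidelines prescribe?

21-30 months

Base offense level for reckless endangerment: 18.
R1 applies: 18 + 3 = 21.
R2 applies (level before this adjustment is 21 ≥ 10, so +4): 21 + 4 = 25.
R3 applies: 25 − 1 = 24.
R4 applies: 24 − 2 = 22.
R6 does not apply.
Level 22 exceeds the maximum of 20; capped at 20.
Final offense level: 20.
Criminal history: 3 prior points → Category 1 (0-4).
Level 20 falls in the 18-20 band.
Grid: Level 18-20 × Category 1 = 21-30 months.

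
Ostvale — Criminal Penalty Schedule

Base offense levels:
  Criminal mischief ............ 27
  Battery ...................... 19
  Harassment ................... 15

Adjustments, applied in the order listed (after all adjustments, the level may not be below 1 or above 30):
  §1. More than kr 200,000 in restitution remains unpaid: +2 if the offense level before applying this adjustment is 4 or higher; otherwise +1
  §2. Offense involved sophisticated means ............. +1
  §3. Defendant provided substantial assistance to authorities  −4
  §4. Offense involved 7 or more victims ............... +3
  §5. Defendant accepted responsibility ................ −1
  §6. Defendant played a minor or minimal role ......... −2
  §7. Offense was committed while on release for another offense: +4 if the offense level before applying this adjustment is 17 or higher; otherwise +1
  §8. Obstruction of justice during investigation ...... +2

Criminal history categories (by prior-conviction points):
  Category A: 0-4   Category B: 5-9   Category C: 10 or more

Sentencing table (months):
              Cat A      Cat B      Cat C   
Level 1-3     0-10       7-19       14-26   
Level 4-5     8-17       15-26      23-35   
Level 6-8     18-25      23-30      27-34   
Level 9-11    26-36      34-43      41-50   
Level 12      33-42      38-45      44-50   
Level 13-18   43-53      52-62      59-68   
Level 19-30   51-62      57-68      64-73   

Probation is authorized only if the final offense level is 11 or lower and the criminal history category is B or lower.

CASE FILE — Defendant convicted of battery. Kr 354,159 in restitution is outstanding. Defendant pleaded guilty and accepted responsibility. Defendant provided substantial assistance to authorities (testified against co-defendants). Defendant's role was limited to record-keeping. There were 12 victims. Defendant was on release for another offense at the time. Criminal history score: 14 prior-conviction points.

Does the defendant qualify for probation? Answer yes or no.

Base offense level for battery: 19.
§1 applies (level before this adjustment is 19 ≥ 4, so +2): 19 + 2 = 21.
§3 applies: 21 − 4 = 17.
§4 applies: 17 + 3 = 20.
§5 applies: 20 − 1 = 19.
§6 applies: 19 − 2 = 17.
§7 applies (level before this adjustment is 17 ≥ 17, so +4): 17 + 4 = 21.
§8 does not apply.
Final offense level: 21.
Criminal history: 14 prior points → Category C (10+).
Level 21 falls in the 19-30 band.
Grid: Level 19-30 × Category C = 64-73 months.
Probation check: level 21 > 11 and category C > B → not eligible.

No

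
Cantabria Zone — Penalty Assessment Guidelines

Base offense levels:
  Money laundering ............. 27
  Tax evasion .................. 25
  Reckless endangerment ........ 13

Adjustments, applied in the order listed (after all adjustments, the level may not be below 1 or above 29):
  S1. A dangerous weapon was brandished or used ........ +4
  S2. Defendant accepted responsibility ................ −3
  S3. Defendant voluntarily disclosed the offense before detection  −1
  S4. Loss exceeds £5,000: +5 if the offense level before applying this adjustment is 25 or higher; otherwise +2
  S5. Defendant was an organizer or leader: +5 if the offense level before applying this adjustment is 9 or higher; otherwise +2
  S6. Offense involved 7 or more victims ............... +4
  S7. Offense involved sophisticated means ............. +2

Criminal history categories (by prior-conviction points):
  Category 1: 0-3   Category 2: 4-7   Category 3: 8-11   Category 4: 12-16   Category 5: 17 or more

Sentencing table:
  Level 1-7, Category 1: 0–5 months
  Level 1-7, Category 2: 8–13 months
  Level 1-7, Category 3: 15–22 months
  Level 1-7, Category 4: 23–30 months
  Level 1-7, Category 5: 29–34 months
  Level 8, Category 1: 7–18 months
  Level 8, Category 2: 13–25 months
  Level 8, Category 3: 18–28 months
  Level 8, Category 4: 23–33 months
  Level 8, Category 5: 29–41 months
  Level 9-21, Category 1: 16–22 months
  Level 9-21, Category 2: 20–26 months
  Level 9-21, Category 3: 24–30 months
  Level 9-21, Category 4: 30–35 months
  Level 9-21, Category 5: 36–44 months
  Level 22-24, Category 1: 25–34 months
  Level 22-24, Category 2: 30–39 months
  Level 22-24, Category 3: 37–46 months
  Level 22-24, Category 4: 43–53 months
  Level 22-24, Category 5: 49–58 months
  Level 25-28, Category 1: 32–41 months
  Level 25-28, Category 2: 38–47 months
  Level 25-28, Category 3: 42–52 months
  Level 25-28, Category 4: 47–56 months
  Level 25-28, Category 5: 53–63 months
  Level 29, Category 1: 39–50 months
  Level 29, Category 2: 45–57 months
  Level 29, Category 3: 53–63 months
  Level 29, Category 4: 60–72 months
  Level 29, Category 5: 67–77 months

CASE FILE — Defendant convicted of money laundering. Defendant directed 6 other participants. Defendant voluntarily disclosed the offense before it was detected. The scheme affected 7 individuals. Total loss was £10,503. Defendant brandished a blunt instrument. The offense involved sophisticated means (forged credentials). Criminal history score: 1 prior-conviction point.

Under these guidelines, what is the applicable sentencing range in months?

Base offense level for money laundering: 27.
S1 applies: 27 + 4 = 31.
S3 applies: 31 − 1 = 30.
S4 applies (level before this adjustment is 30 ≥ 25, so +5): 30 + 5 = 35.
S5 applies (level before this adjustment is 35 ≥ 9, so +5): 35 + 5 = 40.
S6 applies: 40 + 4 = 44.
S7 applies: 44 + 2 = 46.
Level 46 exceeds the maximum of 29; capped at 29.
Final offense level: 29.
Criminal history: 1 prior point → Category 1 (0-3).
Level 29 falls in the 29 band.
Grid: Level 29 × Category 1 = 39-50 months.

39-50 months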